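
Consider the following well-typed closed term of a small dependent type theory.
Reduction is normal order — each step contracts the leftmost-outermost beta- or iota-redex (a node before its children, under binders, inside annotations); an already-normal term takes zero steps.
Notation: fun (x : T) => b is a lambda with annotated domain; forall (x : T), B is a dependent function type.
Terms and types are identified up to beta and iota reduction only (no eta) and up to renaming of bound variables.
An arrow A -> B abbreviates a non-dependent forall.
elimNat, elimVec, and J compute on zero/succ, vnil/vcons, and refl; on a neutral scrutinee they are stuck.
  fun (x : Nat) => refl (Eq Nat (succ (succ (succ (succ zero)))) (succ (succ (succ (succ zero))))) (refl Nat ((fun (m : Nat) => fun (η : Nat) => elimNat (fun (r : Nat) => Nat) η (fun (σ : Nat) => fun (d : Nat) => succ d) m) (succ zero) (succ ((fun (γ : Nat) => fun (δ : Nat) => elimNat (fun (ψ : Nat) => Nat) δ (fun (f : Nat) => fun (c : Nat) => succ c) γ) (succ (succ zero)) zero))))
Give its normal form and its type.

resulting normal form:
  fun (x : Nat) => refl (Eq Nat (succ (succ (succ (succ zero)))) (succ (succ (succ (succ zero))))) (refl Nat (succ (succ (succ (succ zero)))))
the term's type:
  Nat -> Eq (Eq Nat (succ (succ (succ (succ zero)))) (succ (succ (succ (succ zero))))) (refl Nat (succ (succ (succ (succ zero))))) (refl Nat (succ (succ (succ (succ zero)))))
observation: contracting a beta-redex first, the term normalizes in 15 steps.


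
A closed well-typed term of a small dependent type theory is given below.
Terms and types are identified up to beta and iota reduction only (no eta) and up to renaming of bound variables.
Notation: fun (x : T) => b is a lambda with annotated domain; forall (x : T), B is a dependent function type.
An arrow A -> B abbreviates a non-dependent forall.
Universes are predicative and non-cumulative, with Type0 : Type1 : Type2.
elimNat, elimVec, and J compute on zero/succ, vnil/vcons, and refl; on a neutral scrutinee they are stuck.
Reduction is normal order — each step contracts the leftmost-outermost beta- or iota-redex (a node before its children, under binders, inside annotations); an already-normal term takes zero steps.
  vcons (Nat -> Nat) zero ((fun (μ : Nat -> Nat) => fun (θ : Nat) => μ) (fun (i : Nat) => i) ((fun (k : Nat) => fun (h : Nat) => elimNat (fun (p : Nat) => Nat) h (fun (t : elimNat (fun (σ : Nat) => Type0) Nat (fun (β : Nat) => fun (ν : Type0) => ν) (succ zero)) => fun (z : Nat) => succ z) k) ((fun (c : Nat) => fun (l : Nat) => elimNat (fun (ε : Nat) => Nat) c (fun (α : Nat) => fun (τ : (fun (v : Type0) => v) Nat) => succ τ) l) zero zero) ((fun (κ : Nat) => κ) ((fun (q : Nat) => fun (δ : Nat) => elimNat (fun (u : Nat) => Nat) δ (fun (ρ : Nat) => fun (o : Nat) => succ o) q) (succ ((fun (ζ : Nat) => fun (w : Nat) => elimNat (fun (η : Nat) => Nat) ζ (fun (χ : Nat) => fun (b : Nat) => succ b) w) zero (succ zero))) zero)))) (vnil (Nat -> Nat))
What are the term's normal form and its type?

reduced normal form:
  vcons (Nat -> Nat) zero (fun (μ : Nat) => μ) (vnil (Nat -> Nat))
type:
  Vec (Nat -> Nat) (succ zero)


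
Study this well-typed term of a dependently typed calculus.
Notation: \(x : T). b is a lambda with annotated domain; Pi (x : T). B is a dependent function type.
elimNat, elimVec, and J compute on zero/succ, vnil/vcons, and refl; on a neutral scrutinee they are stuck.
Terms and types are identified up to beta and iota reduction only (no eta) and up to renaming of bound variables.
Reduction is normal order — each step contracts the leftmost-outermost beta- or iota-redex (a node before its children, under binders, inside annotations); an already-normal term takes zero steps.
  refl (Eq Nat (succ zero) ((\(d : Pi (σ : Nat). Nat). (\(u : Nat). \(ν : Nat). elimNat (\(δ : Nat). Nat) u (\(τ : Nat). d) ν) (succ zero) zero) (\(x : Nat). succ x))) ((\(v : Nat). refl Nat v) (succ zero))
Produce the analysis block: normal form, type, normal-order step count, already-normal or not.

reduced normal form:
  refl (Eq Nat (succ zero) (succ zero)) (refl Nat (succ zero))
inferred type:
  Eq (Eq Nat (succ zero) (succ zero)) (refl Nat (succ zero)) (refl Nat (succ zero))
steps to reach normal form (normal order): 5
started in normal form: no
first redex: a beta-redex


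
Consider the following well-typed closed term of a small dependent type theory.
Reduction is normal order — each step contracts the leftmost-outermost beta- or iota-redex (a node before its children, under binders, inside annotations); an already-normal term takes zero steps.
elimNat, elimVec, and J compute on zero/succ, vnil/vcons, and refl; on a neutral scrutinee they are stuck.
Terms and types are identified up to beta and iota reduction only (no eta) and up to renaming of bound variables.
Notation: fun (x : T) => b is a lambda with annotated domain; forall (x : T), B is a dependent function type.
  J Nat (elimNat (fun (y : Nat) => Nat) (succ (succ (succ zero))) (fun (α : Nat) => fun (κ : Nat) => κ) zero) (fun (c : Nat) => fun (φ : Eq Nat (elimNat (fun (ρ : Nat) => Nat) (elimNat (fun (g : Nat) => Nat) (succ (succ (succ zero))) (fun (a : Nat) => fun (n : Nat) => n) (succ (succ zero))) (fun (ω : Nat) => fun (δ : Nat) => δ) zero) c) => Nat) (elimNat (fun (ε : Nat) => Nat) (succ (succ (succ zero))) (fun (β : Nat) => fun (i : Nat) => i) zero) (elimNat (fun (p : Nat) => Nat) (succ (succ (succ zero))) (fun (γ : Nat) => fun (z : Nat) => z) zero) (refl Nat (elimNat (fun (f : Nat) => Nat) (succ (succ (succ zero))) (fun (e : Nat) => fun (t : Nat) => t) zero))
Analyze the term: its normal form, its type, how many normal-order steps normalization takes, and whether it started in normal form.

reduced normal form:
  succ (succ (succ zero))
type:
  Nat
reduction steps (normal order): 2
term was already normal: no
first redex: a J iota-redex


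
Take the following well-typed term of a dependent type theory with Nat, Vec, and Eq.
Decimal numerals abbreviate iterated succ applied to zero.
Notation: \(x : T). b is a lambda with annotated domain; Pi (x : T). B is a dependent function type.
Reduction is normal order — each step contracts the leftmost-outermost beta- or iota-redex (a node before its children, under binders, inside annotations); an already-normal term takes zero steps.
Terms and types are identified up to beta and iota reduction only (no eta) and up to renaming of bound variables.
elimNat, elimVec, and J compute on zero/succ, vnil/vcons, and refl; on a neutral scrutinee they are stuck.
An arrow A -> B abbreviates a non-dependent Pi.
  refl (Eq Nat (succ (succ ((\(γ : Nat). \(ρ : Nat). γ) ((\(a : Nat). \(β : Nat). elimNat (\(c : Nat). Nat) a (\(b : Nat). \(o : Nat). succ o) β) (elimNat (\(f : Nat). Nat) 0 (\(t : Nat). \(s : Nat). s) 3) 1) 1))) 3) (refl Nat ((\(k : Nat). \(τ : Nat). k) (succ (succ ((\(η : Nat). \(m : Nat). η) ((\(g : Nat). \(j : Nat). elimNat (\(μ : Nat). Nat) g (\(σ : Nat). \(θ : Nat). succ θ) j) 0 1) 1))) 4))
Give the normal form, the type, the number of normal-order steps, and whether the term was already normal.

reduced normal form:
  refl (Eq Nat 3 3) (refl Nat 3)
the term's type:
  Eq (Eq Nat 3 3) (refl Nat 3) (refl Nat 3)
reduction steps (normal order): 28
already normal: no
first contracted redex: a beta-redex


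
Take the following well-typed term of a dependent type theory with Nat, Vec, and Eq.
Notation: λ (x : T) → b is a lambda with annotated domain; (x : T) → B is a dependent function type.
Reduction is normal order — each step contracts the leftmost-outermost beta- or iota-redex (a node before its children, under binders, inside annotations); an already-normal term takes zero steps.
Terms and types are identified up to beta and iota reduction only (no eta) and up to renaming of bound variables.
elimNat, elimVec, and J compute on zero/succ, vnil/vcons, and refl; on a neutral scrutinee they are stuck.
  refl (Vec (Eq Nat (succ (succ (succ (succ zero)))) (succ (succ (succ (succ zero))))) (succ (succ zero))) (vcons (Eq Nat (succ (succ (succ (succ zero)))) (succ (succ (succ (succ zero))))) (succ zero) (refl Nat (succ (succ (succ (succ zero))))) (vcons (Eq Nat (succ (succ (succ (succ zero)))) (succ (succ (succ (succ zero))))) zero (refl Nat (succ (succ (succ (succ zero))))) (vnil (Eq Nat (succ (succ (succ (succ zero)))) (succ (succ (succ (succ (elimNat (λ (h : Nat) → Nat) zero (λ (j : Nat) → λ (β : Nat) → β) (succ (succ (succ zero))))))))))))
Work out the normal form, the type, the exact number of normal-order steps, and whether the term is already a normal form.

resulting normal form:
  refl (Vec (Eq Nat (succ (succ (succ (succ zero)))) (succ (succ (succ (succ zero))))) (succ (succ zero))) (vcons (Eq Nat (succ (succ (succ (succ zero)))) (succ (succ (succ (succ zero))))) (succ zero) (refl Nat (succ (succ (succ (succ zero))))) (vcons (Eq Nat (succ (succ (succ (succ zero)))) (succ (succ (succ (succ zero))))) zero (refl Nat (succ (succ (succ (succ zero))))) (vnil (Eq Nat (succ (succ (succ (succ zero)))) (succ (succ (succ (succ zero))))))))
type:
  Eq (Vec (Eq Nat (succ (succ (succ (succ zero)))) (succ (succ (succ (succ zero))))) (succ (succ zero))) (vcons (Eq Nat (succ (succ (succ (succ zero)))) (succ (succ (succ (succ zero))))) (succ zero) (refl Nat (succ (succ (succ (succ zero))))) (vcons (Eq Nat (succ (succ (succ (succ zero)))) (succ (succ (succ (succ zero))))) zero (refl Nat (succ (succ (succ (succ zero))))) (vnil (Eq Nat (succ (succ (succ (succ zero)))) (succ (succ (succ (succ zero)))))))) (vcons (Eq Nat (succ (succ (succ (succ zero)))) (succ (succ (succ (succ zero))))) (succ zero) (refl Nat (succ (succ (succ (succ zero))))) (vcons (Eq Nat (succ (succ (succ (succ zero)))) (succ (succ (succ (succ zero))))) zero (refl Nat (succ (succ (succ (succ zero))))) (vnil (Eq Nat (succ (succ (succ (succ zero)))) (succ (succ (succ (succ zero))))))))
normal-order step count: 10
started in normal form: no
first redex: an elimNat iota-redex


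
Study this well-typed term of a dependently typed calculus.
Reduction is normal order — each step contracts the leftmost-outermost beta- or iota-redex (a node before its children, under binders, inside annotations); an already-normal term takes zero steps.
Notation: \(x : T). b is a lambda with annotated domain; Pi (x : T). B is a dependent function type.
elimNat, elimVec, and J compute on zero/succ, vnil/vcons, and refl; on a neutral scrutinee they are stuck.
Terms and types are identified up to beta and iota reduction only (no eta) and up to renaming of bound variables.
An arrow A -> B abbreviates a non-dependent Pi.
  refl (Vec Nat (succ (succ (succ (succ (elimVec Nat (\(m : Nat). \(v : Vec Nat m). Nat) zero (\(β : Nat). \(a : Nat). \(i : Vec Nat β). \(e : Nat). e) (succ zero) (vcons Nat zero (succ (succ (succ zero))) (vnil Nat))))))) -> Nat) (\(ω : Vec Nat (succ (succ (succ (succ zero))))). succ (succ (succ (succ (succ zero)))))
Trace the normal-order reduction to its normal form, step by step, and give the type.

reduction (normal order):
  refl (Vec Nat (succ (succ (succ (succ (elimVec Nat (\(m : Nat). \(v : Vec Nat m). Nat) zero (\(β : Nat). \(a : Nat). \(i : Vec Nat β). \(e : Nat). e) (succ zero) (vcons Nat zero (succ (succ (succ zero))) (vnil Nat))))))) -> Nat) (\(ω : Vec Nat (succ (succ (succ (succ zero))))). succ (succ (succ (succ (succ zero)))))
  ~> refl (Vec Nat (succ (succ (succ (succ ((\(m : Nat). \(v : Nat). \(β : Vec Nat m). \(a : Nat). a) zero (succ (succ (succ zero))) (vnil Nat) (elimVec Nat (\(i : Nat). \(e : Vec Nat i). Nat) zero (\(ω : Nat). \(q : Nat). \(r : Vec Nat ω). \(σ : Nat). σ) zero (vnil Nat))))))) -> Nat) (\(u : Vec Nat (succ (succ (succ (succ zero))))). succ (succ (succ (succ (succ zero)))))
  ~> refl (Vec Nat (succ (succ (succ (succ ((\(m : Nat). \(v : Vec Nat zero). \(β : Nat). β) (succ (succ (succ zero))) (vnil Nat) (elimVec Nat (\(a : Nat). \(i : Vec Nat a). Nat) zero (\(e : Nat). \(ω : Nat). \(q : Vec Nat e). \(r : Nat). r) zero (vnil Nat))))))) -> Nat) (\(σ : Vec Nat (succ (succ (succ (succ zero))))). succ (succ (succ (succ (succ zero)))))
  ~> refl (Vec Nat (succ (succ (succ (succ ((\(m : Vec Nat zero). \(v : Nat). v) (vnil Nat) (elimVec Nat (\(β : Nat). \(a : Vec Nat β). Nat) zero (\(i : Nat). \(e : Nat). \(ω : Vec Nat i). \(q : Nat). q) zero (vnil Nat))))))) -> Nat) (\(r : Vec Nat (succ (succ (succ (succ zero))))). succ (succ (succ (succ (succ zero)))))
  ~> refl (Vec Nat (succ (succ (succ (succ ((\(m : Nat). m) (elimVec Nat (\(v : Nat). \(β : Vec Nat v). Nat) zero (\(a : Nat). \(i : Nat). \(e : Vec Nat a). \(ω : Nat). ω) zero (vnil Nat))))))) -> Nat) (\(q : Vec Nat (succ (succ (succ (succ zero))))). succ (succ (succ (succ (succ zero)))))
  ~> refl (Vec Nat (succ (succ (succ (succ (elimVec Nat (\(m : Nat). \(v : Vec Nat m). Nat) zero (\(β : Nat). \(a : Nat). \(i : Vec Nat β). \(e : Nat). e) zero (vnil Nat)))))) -> Nat) (\(ω : Vec Nat (succ (succ (succ (succ zero))))). succ (succ (succ (succ (succ zero)))))
  ~> refl (Vec Nat (succ (succ (succ (succ zero)))) -> Nat) (\(m : Vec Nat (succ (succ (succ (succ zero))))). succ (succ (succ (succ (succ zero)))))
inferred type:
  Eq (Vec Nat (succ (succ (succ (succ zero)))) -> Nat) (\(m : Vec Nat (succ (succ (succ (succ zero))))). succ (succ (succ (succ (succ zero))))) (\(v : Vec Nat (succ (succ (succ (succ zero))))). succ (succ (succ (succ (succ zero)))))


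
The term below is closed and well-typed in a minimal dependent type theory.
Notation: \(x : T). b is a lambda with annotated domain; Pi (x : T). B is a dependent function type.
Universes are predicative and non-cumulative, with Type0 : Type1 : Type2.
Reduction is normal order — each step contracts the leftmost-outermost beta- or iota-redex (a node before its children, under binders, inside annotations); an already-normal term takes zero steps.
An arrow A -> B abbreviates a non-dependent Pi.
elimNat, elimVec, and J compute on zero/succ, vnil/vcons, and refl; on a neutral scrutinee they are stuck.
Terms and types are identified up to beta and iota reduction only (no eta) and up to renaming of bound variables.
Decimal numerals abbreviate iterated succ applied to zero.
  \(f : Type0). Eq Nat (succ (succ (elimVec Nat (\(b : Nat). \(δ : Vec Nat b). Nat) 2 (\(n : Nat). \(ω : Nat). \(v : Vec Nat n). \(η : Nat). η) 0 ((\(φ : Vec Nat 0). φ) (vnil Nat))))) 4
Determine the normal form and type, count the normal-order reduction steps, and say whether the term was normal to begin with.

resulting normal form:
  \(f : Type0). Eq Nat 4 4
type:
  Type0 -> Type0
reduction steps (normal order): 2
term was already normal: no
first contracted redex: a beta-redex


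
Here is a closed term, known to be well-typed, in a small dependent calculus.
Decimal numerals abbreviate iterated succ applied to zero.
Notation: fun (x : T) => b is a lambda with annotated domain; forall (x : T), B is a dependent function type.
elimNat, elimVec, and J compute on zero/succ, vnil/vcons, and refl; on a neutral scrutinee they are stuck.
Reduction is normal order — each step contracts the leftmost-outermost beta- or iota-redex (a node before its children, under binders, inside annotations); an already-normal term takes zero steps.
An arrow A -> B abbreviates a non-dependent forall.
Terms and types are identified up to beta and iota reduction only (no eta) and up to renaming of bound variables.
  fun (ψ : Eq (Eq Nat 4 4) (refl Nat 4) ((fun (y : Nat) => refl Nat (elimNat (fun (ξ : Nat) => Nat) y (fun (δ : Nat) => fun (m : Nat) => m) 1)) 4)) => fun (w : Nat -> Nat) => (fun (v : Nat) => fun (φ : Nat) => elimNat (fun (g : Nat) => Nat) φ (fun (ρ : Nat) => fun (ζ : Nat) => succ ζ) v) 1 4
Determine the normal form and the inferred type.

reduced normal form:
  fun (ψ : Eq (Eq Nat 4 4) (refl Nat 4) (refl Nat 4)) => fun (y : Nat -> Nat) => 5
inferred type:
  Eq (Eq Nat 4 4) (refl Nat 4) (refl Nat 4) -> (Nat -> Nat) -> Nat
observation: normalization takes exactly 11 steps under the normal-order strategy.


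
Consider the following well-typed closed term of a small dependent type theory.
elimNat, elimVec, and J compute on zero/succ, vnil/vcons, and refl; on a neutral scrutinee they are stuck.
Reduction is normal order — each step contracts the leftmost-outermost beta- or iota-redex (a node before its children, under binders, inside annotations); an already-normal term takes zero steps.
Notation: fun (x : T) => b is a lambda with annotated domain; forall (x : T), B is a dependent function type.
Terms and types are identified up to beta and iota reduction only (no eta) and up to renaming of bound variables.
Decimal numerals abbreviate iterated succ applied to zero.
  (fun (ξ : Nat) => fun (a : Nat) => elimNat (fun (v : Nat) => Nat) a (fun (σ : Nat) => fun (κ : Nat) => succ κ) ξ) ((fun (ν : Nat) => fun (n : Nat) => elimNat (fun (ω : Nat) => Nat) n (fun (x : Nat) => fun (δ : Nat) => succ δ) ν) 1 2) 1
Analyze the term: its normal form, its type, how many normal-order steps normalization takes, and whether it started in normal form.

normal form:
  4
type:
  Nat
steps to reach normal form (normal order): 18
already normal: no
first contracted redex: a beta-redex


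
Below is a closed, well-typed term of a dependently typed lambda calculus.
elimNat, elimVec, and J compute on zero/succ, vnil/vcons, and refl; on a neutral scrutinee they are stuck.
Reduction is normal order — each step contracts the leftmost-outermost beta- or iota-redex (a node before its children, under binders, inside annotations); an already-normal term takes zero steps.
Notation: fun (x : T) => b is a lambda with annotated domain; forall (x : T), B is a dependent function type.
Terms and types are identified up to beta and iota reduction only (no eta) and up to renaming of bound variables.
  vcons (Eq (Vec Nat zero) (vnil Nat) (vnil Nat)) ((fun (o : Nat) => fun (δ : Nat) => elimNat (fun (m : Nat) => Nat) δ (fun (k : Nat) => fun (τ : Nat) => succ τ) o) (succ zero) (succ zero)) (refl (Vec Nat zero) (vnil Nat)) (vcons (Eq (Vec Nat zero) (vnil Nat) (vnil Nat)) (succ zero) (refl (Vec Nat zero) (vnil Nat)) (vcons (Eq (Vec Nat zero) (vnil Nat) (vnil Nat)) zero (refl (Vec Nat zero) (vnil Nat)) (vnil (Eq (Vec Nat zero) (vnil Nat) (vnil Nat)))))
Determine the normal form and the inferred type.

normal form:
  vcons (Eq (Vec Nat zero) (vnil Nat) (vnil Nat)) (succ (succ zero)) (refl (Vec Nat zero) (vnil Nat)) (vcons (Eq (Vec Nat zero) (vnil Nat) (vnil Nat)) (succ zero) (refl (Vec Nat zero) (vnil Nat)) (vcons (Eq (Vec Nat zero) (vnil Nat) (vnil Nat)) zero (refl (Vec Nat zero) (vnil Nat)) (vnil (Eq (Vec Nat zero) (vnil Nat) (vnil Nat)))))
inferred type:
  Vec (Eq (Vec Nat zero) (vnil Nat) (vnil Nat)) (succ (succ (succ zero)))
observation: 6 normal-order steps separate the term from its normal form.


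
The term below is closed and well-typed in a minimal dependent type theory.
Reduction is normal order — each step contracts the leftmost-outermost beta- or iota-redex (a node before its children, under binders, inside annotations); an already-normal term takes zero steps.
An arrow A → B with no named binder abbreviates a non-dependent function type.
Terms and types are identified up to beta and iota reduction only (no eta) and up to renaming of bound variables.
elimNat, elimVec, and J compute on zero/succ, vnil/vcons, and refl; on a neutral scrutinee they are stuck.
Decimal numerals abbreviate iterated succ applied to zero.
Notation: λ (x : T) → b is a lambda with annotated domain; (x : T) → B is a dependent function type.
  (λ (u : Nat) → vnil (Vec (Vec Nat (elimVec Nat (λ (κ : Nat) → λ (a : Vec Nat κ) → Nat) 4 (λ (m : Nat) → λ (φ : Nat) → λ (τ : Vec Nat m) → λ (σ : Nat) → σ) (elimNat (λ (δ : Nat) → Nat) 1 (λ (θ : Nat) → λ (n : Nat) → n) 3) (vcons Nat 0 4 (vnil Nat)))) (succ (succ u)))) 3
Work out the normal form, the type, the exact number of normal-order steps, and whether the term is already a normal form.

normal form:
  vnil (Vec (Vec Nat 4) 5)
the term's type:
  Vec (Vec (Vec Nat 4) 5) 0
steps to reach normal form (normal order): 7
term was already normal: no
first contracted redex: a beta-redex


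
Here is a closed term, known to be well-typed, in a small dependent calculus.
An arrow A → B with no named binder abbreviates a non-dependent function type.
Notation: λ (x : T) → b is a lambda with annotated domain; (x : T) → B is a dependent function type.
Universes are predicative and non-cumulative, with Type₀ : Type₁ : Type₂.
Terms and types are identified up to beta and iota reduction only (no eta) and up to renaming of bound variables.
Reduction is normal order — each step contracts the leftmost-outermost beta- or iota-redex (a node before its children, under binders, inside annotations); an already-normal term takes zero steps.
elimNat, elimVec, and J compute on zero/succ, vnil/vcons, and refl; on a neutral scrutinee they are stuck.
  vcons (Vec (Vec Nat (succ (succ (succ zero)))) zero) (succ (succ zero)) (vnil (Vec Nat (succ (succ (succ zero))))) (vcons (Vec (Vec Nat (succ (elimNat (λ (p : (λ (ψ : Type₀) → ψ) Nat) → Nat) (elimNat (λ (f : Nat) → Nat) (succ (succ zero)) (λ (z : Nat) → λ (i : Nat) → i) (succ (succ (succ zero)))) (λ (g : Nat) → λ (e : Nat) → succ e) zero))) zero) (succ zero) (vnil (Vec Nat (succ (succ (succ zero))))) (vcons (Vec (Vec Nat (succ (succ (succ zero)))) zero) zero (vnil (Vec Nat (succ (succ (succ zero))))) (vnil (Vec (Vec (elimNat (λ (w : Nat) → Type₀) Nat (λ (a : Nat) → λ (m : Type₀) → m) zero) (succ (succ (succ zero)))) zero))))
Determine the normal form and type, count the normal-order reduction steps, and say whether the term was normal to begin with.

normal form:
  vcons (Vec (Vec Nat (succ (succ (succ zero)))) zero) (succ (succ zero)) (vnil (Vec Nat (succ (succ (succ zero))))) (vcons (Vec (Vec Nat (succ (succ (succ zero)))) zero) (succ zero) (vnil (Vec Nat (succ (succ (succ zero))))) (vcons (Vec (Vec Nat (succ (succ (succ zero)))) zero) zero (vnil (Vec Nat (succ (succ (succ zero))))) (vnil (Vec (Vec Nat (succ (succ (succ zero)))) zero))))
type:
  Vec (Vec (Vec Nat (succ (succ (succ zero)))) zero) (succ (succ (succ zero)))
reduction steps (normal order): 12
already normal: no
first redex: an elimNat iota-redex


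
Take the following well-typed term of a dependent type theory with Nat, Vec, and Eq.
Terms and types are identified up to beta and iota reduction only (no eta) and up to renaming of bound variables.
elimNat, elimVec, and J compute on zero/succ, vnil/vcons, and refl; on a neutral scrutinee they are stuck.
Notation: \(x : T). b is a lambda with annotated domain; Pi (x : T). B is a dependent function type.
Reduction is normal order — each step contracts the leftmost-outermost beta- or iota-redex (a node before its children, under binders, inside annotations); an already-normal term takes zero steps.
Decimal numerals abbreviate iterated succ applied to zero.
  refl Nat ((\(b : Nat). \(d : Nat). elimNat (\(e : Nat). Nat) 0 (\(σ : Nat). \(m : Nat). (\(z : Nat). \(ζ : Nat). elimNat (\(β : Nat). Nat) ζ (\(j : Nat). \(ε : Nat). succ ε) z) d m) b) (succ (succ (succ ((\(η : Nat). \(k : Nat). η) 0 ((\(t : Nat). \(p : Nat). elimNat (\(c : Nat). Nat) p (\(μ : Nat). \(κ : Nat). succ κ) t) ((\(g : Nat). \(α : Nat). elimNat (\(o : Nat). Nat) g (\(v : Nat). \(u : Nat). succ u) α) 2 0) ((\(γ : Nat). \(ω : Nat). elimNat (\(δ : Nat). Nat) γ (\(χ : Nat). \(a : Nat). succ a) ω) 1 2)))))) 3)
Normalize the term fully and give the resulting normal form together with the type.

normal form:
  refl Nat 9
type:
  Eq Nat 9 9


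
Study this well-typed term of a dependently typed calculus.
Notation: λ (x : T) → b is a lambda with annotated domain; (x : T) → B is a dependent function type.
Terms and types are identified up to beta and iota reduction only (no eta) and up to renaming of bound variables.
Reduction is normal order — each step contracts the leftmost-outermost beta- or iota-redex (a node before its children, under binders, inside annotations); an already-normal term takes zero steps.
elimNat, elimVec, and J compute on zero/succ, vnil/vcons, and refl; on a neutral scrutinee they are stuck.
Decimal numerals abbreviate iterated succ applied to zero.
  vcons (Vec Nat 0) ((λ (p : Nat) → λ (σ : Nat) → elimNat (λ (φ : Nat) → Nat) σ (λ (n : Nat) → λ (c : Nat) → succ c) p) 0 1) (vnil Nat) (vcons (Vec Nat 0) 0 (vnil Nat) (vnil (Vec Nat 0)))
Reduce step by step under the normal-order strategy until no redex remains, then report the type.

normal-order reduction:
  vcons (Vec Nat 0) ((λ (p : Nat) → λ (σ : Nat) → elimNat (λ (φ : Nat) → Nat) σ (λ (n : Nat) → λ (c : Nat) → succ c) p) 0 1) (vnil Nat) (vcons (Vec Nat 0) 0 (vnil Nat) (vnil (Vec Nat 0)))
  ~> vcons (Vec Nat 0) ((λ (p : Nat) → elimNat (λ (σ : Nat) → Nat) p (λ (φ : Nat) → λ (n : Nat) → succ n) 0) 1) (vnil Nat) (vcons (Vec Nat 0) 0 (vnil Nat) (vnil (Vec Nat 0)))
  ~> vcons (Vec Nat 0) (elimNat (λ (p : Nat) → Nat) 1 (λ (σ : Nat) → λ (φ : Nat) → succ φ) 0) (vnil Nat) (vcons (Vec Nat 0) 0 (vnil Nat) (vnil (Vec Nat 0)))
  ~> vcons (Vec Nat 0) 1 (vnil Nat) (vcons (Vec Nat 0) 0 (vnil Nat) (vnil (Vec Nat 0)))
the term's type:
  Vec (Vec Nat 0) 2


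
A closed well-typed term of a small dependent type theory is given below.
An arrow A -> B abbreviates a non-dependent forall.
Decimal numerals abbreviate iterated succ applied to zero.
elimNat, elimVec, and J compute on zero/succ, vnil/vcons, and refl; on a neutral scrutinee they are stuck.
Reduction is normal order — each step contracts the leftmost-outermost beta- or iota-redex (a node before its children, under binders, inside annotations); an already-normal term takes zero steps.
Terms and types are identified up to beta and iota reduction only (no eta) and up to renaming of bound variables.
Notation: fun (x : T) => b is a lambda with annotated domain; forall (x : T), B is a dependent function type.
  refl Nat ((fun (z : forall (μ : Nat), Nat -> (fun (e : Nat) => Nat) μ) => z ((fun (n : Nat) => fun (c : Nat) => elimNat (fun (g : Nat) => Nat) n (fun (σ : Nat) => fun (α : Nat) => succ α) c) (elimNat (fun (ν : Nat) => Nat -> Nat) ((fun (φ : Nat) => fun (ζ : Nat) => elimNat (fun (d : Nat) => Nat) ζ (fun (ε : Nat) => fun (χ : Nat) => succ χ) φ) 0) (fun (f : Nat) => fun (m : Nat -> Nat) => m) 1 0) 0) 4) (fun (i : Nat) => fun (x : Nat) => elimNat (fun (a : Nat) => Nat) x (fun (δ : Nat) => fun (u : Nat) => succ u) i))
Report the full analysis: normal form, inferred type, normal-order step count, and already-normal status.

resulting normal form:
  refl Nat 4
type:
  Eq Nat 4 4
normal-order step count: 14
already normal: no
first redex: a beta-redex


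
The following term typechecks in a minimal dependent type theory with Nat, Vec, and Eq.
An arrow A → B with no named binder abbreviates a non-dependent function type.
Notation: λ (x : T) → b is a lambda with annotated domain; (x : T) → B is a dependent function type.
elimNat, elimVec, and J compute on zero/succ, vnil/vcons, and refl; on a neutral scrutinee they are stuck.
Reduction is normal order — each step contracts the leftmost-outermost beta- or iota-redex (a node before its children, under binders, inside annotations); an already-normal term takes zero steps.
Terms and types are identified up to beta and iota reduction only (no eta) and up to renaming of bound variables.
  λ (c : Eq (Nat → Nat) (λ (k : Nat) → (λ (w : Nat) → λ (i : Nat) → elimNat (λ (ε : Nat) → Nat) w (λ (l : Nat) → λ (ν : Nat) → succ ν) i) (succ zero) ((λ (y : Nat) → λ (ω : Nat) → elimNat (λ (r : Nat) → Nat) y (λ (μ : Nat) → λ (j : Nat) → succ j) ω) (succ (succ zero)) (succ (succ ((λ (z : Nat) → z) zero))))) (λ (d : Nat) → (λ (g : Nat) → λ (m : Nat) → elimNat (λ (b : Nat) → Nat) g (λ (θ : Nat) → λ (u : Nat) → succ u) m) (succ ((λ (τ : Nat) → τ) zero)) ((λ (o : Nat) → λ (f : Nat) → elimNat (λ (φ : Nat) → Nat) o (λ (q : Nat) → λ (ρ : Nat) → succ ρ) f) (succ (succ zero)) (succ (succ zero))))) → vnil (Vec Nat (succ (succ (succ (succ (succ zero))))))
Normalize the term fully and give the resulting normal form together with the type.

resulting normal form:
  λ (c : Eq (Nat → Nat) (λ (k : Nat) → succ (succ (succ (succ (succ zero))))) (λ (w : Nat) → succ (succ (succ (succ (succ zero)))))) → vnil (Vec Nat (succ (succ (succ (succ (succ zero))))))
the term's type:
  Eq (Nat → Nat) (λ (c : Nat) → succ (succ (succ (succ (succ zero))))) (λ (k : Nat) → succ (succ (succ (succ (succ zero))))) → Vec (Vec Nat (succ (succ (succ (succ (succ zero)))))) zero


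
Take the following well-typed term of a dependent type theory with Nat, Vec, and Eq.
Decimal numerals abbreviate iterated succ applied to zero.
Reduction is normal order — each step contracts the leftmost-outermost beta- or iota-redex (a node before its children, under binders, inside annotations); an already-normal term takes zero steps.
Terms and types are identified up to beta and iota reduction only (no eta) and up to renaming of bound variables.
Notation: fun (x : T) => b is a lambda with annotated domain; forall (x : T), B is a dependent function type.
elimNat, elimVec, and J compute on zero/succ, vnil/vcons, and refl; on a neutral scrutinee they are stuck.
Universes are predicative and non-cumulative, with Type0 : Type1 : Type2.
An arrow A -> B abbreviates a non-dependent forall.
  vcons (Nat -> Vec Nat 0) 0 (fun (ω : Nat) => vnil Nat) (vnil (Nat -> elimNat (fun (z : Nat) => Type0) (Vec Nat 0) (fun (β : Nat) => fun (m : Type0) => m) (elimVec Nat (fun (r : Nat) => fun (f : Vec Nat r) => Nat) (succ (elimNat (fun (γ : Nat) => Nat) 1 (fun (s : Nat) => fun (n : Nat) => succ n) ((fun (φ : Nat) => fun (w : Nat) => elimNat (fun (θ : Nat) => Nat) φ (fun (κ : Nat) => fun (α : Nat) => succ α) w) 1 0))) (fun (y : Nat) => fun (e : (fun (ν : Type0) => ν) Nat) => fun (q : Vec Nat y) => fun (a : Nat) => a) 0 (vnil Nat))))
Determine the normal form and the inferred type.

normal form:
  vcons (Nat -> Vec Nat 0) 0 (fun (ω : Nat) => vnil Nat) (vnil (Nat -> Vec Nat 0))
inferred type:
  Vec (Nat -> Vec Nat 0) 1


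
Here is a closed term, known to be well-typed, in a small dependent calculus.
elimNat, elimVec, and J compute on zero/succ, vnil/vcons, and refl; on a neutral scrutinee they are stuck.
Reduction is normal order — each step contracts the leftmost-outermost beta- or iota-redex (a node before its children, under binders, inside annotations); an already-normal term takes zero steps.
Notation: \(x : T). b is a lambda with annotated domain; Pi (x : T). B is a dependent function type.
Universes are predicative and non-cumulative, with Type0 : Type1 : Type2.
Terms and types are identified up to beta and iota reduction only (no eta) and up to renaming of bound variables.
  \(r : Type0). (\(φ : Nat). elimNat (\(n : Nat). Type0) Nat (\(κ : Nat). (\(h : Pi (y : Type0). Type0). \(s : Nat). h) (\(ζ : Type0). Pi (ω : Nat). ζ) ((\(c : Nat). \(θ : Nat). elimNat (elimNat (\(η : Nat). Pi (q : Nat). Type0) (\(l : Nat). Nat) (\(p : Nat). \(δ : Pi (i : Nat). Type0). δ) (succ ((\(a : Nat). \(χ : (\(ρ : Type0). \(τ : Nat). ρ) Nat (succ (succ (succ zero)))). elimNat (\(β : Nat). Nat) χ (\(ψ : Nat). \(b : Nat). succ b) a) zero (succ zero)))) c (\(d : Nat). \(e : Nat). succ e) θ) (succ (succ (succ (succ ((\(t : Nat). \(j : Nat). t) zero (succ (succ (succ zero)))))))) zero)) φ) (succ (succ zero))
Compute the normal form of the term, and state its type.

resulting normal form:
  \(r : Type0). Pi (φ : Nat). Pi (n : Nat). Nat
the term's type:
  Pi (r : Type0). Type0


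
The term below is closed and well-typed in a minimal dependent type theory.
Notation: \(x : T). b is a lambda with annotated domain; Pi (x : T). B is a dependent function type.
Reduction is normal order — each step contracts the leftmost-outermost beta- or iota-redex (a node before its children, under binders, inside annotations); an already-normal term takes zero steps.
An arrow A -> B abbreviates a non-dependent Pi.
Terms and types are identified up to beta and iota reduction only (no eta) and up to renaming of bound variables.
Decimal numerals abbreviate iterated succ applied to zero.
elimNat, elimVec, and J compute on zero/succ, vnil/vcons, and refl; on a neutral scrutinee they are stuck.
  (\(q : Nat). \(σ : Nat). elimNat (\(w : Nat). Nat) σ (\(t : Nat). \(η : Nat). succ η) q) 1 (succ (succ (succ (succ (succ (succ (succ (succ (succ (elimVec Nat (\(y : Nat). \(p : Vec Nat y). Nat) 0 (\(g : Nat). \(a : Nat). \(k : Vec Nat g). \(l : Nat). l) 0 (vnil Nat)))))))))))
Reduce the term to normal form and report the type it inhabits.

normal form:
  10
inferred type:
  Nat


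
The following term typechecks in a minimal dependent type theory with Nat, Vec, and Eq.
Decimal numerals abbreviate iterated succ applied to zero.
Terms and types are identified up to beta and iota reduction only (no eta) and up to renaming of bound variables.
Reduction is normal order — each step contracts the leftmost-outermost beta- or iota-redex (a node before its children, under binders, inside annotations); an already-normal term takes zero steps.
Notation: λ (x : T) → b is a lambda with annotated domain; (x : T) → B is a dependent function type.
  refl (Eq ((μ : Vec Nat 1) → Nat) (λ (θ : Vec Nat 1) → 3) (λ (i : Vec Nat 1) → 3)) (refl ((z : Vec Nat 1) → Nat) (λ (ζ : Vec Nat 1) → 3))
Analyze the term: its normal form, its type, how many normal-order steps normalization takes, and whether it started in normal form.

resulting normal form:
  refl (Eq ((μ : Vec Nat 1) → Nat) (λ (θ : Vec Nat 1) → 3) (λ (i : Vec Nat 1) → 3)) (refl ((z : Vec Nat 1) → Nat) (λ (ζ : Vec Nat 1) → 3))
type:
  Eq (Eq ((μ : Vec Nat 1) → Nat) (λ (θ : Vec Nat 1) → 3) (λ (i : Vec Nat 1) → 3)) (refl ((z : Vec Nat 1) → Nat) (λ (ζ : Vec Nat 1) → 3)) (refl ((n : Vec Nat 1) → Nat) (λ (f : Vec Nat 1) → 3))
reduction steps (normal order): 0
started in normal form: yes


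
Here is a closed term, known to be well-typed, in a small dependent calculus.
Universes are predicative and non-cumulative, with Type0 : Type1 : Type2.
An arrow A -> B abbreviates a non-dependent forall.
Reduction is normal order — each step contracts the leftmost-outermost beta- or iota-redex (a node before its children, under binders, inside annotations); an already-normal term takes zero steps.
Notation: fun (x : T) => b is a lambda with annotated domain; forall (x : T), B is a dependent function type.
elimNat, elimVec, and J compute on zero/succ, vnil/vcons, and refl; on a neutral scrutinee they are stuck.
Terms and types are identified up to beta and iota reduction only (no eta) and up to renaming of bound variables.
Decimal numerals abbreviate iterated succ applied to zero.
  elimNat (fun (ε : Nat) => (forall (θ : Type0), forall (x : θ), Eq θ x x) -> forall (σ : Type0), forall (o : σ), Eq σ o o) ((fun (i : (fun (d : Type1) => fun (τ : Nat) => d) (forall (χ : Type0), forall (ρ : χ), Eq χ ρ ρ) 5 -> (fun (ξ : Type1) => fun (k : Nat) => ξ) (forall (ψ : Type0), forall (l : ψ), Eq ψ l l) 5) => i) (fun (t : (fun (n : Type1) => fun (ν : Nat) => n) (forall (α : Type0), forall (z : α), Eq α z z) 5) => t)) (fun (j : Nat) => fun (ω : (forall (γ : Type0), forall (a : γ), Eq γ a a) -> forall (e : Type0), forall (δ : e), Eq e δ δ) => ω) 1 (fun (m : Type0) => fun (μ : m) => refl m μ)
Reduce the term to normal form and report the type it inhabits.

reduced normal form:
  fun (ε : Type0) => fun (θ : ε) => refl ε θ
the term's type:
  forall (ε : Type0), forall (θ : ε), Eq ε θ θ


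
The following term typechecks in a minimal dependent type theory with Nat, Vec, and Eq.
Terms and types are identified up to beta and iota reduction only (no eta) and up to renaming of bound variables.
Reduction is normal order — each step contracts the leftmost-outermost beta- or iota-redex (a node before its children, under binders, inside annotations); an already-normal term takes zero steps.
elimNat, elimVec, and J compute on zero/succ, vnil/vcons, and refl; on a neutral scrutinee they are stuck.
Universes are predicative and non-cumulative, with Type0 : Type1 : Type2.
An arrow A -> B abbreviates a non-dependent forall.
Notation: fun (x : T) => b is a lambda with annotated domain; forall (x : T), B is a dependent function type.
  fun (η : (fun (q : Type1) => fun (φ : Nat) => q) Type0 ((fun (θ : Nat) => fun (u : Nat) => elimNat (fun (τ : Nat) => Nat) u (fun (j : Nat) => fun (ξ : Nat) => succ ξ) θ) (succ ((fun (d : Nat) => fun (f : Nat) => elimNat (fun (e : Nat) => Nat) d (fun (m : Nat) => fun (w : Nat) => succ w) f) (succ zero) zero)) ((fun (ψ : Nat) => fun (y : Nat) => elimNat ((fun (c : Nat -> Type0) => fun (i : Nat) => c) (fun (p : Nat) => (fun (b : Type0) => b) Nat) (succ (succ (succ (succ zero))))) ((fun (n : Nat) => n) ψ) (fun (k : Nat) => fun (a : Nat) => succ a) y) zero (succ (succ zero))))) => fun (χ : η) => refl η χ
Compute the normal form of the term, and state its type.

normal form:
  fun (η : Type0) => fun (q : η) => refl η q
the term's type:
  forall (η : Type0), forall (q : η), Eq η q q


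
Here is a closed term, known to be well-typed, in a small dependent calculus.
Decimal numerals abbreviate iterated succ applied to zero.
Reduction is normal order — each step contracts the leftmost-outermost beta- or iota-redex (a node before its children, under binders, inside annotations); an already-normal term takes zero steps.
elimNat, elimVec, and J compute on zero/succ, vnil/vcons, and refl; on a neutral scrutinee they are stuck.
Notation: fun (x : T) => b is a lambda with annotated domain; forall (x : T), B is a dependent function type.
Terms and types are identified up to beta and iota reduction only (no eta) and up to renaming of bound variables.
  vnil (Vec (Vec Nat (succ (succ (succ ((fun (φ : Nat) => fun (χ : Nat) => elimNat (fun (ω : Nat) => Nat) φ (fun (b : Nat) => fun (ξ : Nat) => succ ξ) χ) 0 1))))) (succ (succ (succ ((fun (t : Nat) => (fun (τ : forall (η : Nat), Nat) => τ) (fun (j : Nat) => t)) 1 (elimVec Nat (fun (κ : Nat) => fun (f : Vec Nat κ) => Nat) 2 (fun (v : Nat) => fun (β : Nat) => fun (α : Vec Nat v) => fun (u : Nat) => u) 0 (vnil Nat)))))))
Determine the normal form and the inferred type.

reduced normal form:
  vnil (Vec (Vec Nat 4) 4)
type:
  Vec (Vec (Vec Nat 4) 4) 0
observation: 9 normal-order steps separate the term from its normal form.


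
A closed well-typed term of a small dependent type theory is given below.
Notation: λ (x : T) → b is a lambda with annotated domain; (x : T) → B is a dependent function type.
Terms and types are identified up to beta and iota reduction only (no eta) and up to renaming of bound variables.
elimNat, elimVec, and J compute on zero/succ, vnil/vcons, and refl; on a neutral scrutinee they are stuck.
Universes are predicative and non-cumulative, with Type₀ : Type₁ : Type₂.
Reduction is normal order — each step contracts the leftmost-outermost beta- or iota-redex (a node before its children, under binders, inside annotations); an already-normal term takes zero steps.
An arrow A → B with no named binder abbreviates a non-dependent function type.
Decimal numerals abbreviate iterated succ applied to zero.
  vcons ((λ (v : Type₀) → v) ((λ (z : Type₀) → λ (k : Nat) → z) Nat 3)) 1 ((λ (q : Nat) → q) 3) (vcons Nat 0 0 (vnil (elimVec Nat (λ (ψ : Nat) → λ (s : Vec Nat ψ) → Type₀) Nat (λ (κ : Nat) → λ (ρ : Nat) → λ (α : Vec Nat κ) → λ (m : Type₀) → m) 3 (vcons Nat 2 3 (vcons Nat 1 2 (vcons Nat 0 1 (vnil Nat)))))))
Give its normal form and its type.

normal form:
  vcons Nat 1 3 (vcons Nat 0 0 (vnil Nat))
the term's type:
  Vec Nat 2
observation: the leftmost-outermost redex is a beta-redex, and normalization takes 20 steps.


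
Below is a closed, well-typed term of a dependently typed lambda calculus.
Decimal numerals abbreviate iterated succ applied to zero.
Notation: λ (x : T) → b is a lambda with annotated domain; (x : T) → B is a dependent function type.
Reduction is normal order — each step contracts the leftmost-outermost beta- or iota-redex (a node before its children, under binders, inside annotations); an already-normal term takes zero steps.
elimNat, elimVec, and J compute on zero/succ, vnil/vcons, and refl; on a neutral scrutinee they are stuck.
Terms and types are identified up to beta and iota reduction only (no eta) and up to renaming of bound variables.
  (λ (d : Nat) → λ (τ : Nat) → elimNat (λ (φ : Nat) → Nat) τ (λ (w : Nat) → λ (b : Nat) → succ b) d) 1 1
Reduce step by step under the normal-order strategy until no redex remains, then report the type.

reduction (normal order):
  (λ (d : Nat) → λ (τ : Nat) → elimNat (λ (φ : Nat) → Nat) τ (λ (w : Nat) → λ (b : Nat) → succ b) d) 1 1
  ~> (λ (d : Nat) → elimNat (λ (τ : Nat) → Nat) d (λ (φ : Nat) → λ (w : Nat) → succ w) 1) 1
  ~> elimNat (λ (d : Nat) → Nat) 1 (λ (τ : Nat) → λ (φ : Nat) → succ φ) 1
  ~> (λ (d : Nat) → λ (τ : Nat) → succ τ) 0 (elimNat (λ (φ : Nat) → Nat) 1 (λ (w : Nat) → λ (b : Nat) → succ b) 0)
  ~> (λ (d : Nat) → succ d) (elimNat (λ (τ : Nat) → Nat) 1 (λ (φ : Nat) → λ (w : Nat) → succ w) 0)
  ~> succ (elimNat (λ (d : Nat) → Nat) 1 (λ (τ : Nat) → λ (φ : Nat) → succ φ) 0)
  ~> 2
inferred type:
  Nat
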